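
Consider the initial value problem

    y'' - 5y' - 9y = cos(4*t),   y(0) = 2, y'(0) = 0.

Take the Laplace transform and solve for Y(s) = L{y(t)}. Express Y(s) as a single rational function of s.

Y(s) = (2*s^3 - 10*s^2 + 33*s - 160)/(s^4 - 5*s^3 + 7*s^2 - 80*s - 144)

Transform both sides with L{·}.
With L{y''} = s^2 Y - s·y(0) - y'(0) and L{y'} = sY - y(0), with y(0) = 2, y'(0) = 0: the LHS transforms to (s^2 - 5*s - 9)Y - (2*s - 10).
The right side is L{cos(4*t)} = s/(s^2 + 16).
So (s^2 - 5*s - 9)Y = s/(s^2 + 16) + (2*s - 10).
Solve for Y(s) and write it as one ratio of polynomials.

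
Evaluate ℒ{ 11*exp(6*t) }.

L{11} = 11/s.
By the first shifting theorem, multiplying by e^(6t) replaces s with s - 6.

11/(s - 6)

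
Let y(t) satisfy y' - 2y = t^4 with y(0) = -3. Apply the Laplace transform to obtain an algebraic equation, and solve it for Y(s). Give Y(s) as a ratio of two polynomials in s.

Y(s) = (-3*s^5 + 24)/(s^6 - 2*s^5)

Transform both sides with L{·}.
With L{y'} = sY - y(0) = sY - (-3): the LHS transforms to (s - 2)Y - (-3).
The right side is L{t^4} = 24/s^5.
So (s - 2)Y = 24/s^5 + (-3).
Divide through and combine into a single rational function.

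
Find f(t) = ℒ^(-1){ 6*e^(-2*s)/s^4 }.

f(t) = Heaviside(t - 2)*((t - 2)^3)

The factor e^(-2s) signals a time shift by c = 2 (second shifting theorem).
L{t^3} = 3!/s^4 = 6/s^4, so L^-1{6/s^4} = t^3.
Hence the inverse is u(t - 2) times that function evaluated at t - 2.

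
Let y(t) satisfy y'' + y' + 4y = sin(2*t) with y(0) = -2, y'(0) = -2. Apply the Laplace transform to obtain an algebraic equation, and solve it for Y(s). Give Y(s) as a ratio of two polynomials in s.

Apply the Laplace transform to the equation.
With L{y''} = s^2 Y - s·y(0) - y'(0) and L{y'} = sY - y(0), with y(0) = -2, y'(0) = -2: the LHS transforms to (s^2 + s + 4)Y - (-2*s - 4).
The right side is L{sin(2*t)} = 2/(s^2 + 4).
So (s^2 + s + 4)Y = 2/(s^2 + 4) + (-2*s - 4).
Solve for Y(s) and write it as one ratio of polynomials.

Y(s) = (-2*s^3 - 4*s^2 - 8*s - 14)/(s^4 + s^3 + 8*s^2 + 4*s + 16)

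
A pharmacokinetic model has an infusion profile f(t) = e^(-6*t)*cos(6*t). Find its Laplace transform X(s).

L{cos(6t)} = s/(s^2 + 36).
By the first shifting theorem, multiplying by e^(-6t) replaces s with s + 6.

X(s) = (s + 6)/((s + 6)^2 + 36)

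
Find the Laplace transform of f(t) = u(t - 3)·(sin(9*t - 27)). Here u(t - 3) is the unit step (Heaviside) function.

9*exp(-3*s)/(s^2 + 81)

By the second shifting theorem, L{u(t - c)·g(t - c)} = e^(-cs)·G(s) with c = 3 and G(s) = L{g(t)}.
L{sin(9t)} = 9/(s^2 + 81).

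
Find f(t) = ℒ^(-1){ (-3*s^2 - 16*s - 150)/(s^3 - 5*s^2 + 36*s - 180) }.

Factor the denominator: s^3 - 5*s^2 + 36*s - 180 = (s - 5)*(s^2 + 36).
Partial fraction decomposition gives [-5/(s - 5)] + [2*s/(s^2 + 36)] + [-6/(s^2 + 36)].
Invert each term: -5/(s - 5) ↔ -5e^(5t); 2·s/(s^2 + 36) ↔ 2cos(6t); -1·6/(s^2 + 36) ↔ -sin(6t).

f(t) = -5*exp(5*t) - sin(6*t) + 2*cos(6*t)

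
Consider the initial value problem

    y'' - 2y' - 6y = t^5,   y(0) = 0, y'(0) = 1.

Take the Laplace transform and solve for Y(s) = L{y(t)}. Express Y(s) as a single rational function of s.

Y(s) = (s^6 + 120)/(s^8 - 2*s^7 - 6*s^6)

Laplace-transform each side.
Using L{y''} = s^2 Y - s·y(0) - y'(0) and L{y'} = sY - y(0), with y(0) = 0, y'(0) = 1, the left side becomes (s^2 - 2*s - 6)Y - (1).
The right side is L{t^5} = 120/s^6.
So (s^2 - 2*s - 6)Y = 120/s^6 + (1).
Divide through and combine into a single rational function.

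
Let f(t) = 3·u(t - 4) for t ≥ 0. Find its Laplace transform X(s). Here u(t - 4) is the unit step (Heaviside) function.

By the second shifting theorem, L{u(t - c)·g(t - c)} = e^(-cs)·G(s) with c = 4 and G(s) = L{g(t)}.
L{3} = 3/s.

X(s) = 3*exp(-4*s)/s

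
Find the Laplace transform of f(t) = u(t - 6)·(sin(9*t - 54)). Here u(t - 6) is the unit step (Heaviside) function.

9*exp(-6*s)/(s^2 + 81)

By the second shifting theorem, L{u(t - c)·g(t - c)} = e^(-cs)·G(s) with c = 6 and G(s) = L{g(t)}.
L{sin(9t)} = 9/(s^2 + 81).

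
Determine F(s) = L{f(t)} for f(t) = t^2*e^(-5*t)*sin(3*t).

F(s) = 18*(s^2 + 10*s + 22)/(s^2 + 10*s + 34)^3

L{sin(3t)} = 3/(s^2 + 9).
Multiplying by e^(-5t) shifts s → s + 5, so L{e^(-5*t)*sin(3*t)} = 3/((s + 5)^2 + 9).
Then apply L{t^2·g(t)} = (-1)^2 d^2/ds^2[G(s)] with G(s) = 3/((s + 5)^2 + 9):
differentiating 2 times and applying the sign gives 18*(s^2 + 10*s + 22)/(s^2 + 10*s + 34)^3.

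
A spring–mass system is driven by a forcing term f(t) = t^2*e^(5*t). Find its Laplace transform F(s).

L{e^(5t)} = 1/(s - 5).
Then apply L{t^2·g(t)} = (-1)^2 d^2/ds^2[G(s)] with G(s) = 1/(s - 5):
differentiating 2 times and applying the sign gives 2/(s - 5)^3.

F(s) = 2/(s - 5)^3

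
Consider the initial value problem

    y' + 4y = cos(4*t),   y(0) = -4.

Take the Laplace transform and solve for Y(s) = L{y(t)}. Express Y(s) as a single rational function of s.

Apply the Laplace transform to the equation.
Using L{y'} = sY - y(0) = sY - (-4), the left side becomes (s + 4)Y - (-4).
The right side is L{cos(4*t)} = s/(s^2 + 16).
So (s + 4)Y = s/(s^2 + 16) + (-4).
Solve for Y(s) and write it as one ratio of polynomials.

Y(s) = (-4*s^2 + s - 64)/(s^3 + 4*s^2 + 16*s + 64)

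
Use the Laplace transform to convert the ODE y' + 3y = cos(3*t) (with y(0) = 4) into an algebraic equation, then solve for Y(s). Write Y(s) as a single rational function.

Y(s) = (4*s^2 + s + 36)/(s^3 + 3*s^2 + 9*s + 27)

Laplace-transform each side.
With L{y'} = sY - y(0) = sY - 4: the LHS transforms to (s + 3)Y - (4).
The right side is L{cos(3*t)} = s/(s^2 + 9).
So (s + 3)Y = s/(s^2 + 9) + (4).
Isolate Y and clear denominators.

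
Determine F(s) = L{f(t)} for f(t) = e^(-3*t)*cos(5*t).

L{cos(5t)} = s/(s^2 + 25).
By the first shifting theorem, multiplying by e^(-3t) replaces s with s + 3.

F(s) = (s + 3)/((s + 3)^2 + 25)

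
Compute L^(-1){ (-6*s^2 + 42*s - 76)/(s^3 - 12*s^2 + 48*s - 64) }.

Factor the denominator: s^3 - 12*s^2 + 48*s - 64 = (s - 4)^3.
Partial fraction decomposition gives [-6/(s - 4)] + [-6/(s - 4)^2] + [-4/(s - 4)^3].
Invert each term: -6/(s - 4) ↔ -6e^(4t); -6/(s - 4)^2 ↔ -6t·e^(4t); -4/(s - 4)^3 ↔ (-2)t^2·e^(4t).

-2*t^2*exp(4*t) - 6*t*exp(4*t) - 6*exp(4*t)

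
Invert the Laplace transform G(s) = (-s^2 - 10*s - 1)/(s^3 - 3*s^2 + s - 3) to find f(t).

Factor the denominator: s^3 - 3*s^2 + s - 3 = (s - 3)*(s^2 + 1).
Partial fraction decomposition gives [-4/(s - 3)] + [3*s/(s^2 + 1)] + [-1/(s^2 + 1)].
Invert each term: -4/(s - 3) ↔ -4e^(3t); 3·s/(s^2 + 1) ↔ 3cos(t); -1·1/(s^2 + 1) ↔ -sin(t).

f(t) = -4*exp(3*t) - sin(t) + 3*cos(t)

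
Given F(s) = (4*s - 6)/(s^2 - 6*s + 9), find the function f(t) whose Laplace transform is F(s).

Factor the denominator: s^2 - 6*s + 9 = (s - 3)^2.
Partial fraction decomposition gives [4/(s - 3)] + [6/(s - 3)^2].
Invert each term: 4/(s - 3) ↔ 4e^(3t); 6/(s - 3)^2 ↔ 6t·e^(3t).

f(t) = 6*t*exp(3*t) + 4*exp(3*t)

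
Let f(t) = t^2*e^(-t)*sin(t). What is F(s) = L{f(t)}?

F(s) = 2*(3*s^2 + 6*s + 2)/(s^2 + 2*s + 2)^3

L{sin(t)} = 1/(s^2 + 1).
Multiplying by e^(-t) shifts s → s + 1, so L{e^(-t)*sin(t)} = 1/((s + 1)^2 + 1).
Then apply L{t^2·g(t)} = (-1)^2 d^2/ds^2[G(s)] with G(s) = 1/((s + 1)^2 + 1):
differentiating 2 times and applying the sign gives 2*(3*s^2 + 6*s + 2)/(s^2 + 2*s + 2)^3.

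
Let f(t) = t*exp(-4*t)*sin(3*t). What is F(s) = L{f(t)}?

F(s) = 6*(s + 4)/(s^2 + 8*s + 25)^2

L{sin(3t)} = 3/(s^2 + 9).
Multiplying by e^(-4t) shifts s → s + 4, so L{exp(-4*t)*sin(3*t)} = 3/((s + 4)^2 + 9).
Then apply L{t·g(t)} = -d/ds[G(s)] with G(s) = 3/((s + 4)^2 + 9):
differentiating 1 time and applying the sign gives 6*(s + 4)/(s^2 + 8*s + 25)^2.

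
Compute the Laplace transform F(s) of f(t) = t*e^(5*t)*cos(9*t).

F(s) = (s - 14)*(s + 4)/(s^2 - 10*s + 106)^2

L{cos(9t)} = s/(s^2 + 81).
Multiplying by e^(5t) shifts s → s - 5, so L{e^(5*t)*cos(9*t)} = (s - 5)/((s - 5)^2 + 81).
Then apply L{t·g(t)} = -d/ds[G(s)] with G(s) = (s - 5)/((s - 5)^2 + 81):
differentiating 1 time and applying the sign gives (s - 14)*(s + 4)/(s^2 - 10*s + 106)^2.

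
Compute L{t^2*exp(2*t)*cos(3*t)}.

2*(s - 2)*(s^2 - 4*s - 23)/(s^2 - 4*s + 13)^3

L{cos(3t)} = s/(s^2 + 9).
Multiplying by e^(2t) shifts s → s - 2, so L{exp(2*t)*cos(3*t)} = (s - 2)/((s - 2)^2 + 9).
Then apply L{t^2·g(t)} = (-1)^2 d^2/ds^2[G(s)] with G(s) = (s - 2)/((s - 2)^2 + 9):
differentiating 2 times and applying the sign gives 2*(s - 2)*(s^2 - 4*s - 23)/(s^2 - 4*s + 13)^3.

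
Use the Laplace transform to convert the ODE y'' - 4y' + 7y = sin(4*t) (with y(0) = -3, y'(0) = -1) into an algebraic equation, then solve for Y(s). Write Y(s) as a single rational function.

Apply the Laplace transform to the equation.
The derivative rules (L{y''} = s^2 Y - s·y(0) - y'(0) and L{y'} = sY - y(0), with y(0) = -3, y'(0) = -1) turn the left side into (s^2 - 4*s + 7)Y - (-3*s + 11).
The right side is L{sin(4*t)} = 4/(s^2 + 16).
So (s^2 - 4*s + 7)Y = 4/(s^2 + 16) + (-3*s + 11).
Divide through and combine into a single rational function.

Y(s) = (-3*s^3 + 11*s^2 - 48*s + 180)/(s^4 - 4*s^3 + 23*s^2 - 64*s + 112)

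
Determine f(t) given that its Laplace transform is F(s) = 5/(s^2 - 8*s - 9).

Rewrite the denominator: s^2 - 8*s - 9 = (s - 4)^2 - 25.
The form in (s - 4) signals a first-shifting-theorem factor e^(4t).
Since L{sinh(5t)} = 5/(s^2 - 25), the inverse is e^(4*t)*sinh(5*t).

f(t) = exp(4*t)*sinh(5*t)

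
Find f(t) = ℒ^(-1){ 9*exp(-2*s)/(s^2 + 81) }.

The factor e^(-2s) signals a time shift by c = 2 (second shifting theorem).
L{sin(9t)} = 9/(s^2 + 81), so L^-1{9/(s^2 + 81)} = sin(9*t).
Hence the inverse is u(t - 2) times that function evaluated at t - 2.

f(t) = Heaviside(t - 2)*(sin(9*t - 18))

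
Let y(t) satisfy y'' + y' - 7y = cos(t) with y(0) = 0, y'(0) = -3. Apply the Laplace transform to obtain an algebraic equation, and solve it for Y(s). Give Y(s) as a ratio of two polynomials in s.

Laplace-transform each side.
The derivative rules (L{y''} = s^2 Y - s·y(0) - y'(0) and L{y'} = sY - y(0), with y(0) = 0, y'(0) = -3) turn the left side into (s^2 + s - 7)Y - (-3).
The right side is L{cos(t)} = s/(s^2 + 1).
So (s^2 + s - 7)Y = s/(s^2 + 1) + (-3).
Divide through and combine into a single rational function.

Y(s) = (-3*s^2 + s - 3)/(s^4 + s^3 - 6*s^2 + s - 7)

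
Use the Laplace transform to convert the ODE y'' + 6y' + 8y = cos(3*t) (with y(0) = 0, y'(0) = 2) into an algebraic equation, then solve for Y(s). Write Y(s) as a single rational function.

Y(s) = (2*s^2 + s + 18)/(s^4 + 6*s^3 + 17*s^2 + 54*s + 72)

Laplace-transform each side.
With L{y''} = s^2 Y - s·y(0) - y'(0) and L{y'} = sY - y(0), with y(0) = 0, y'(0) = 2: the LHS transforms to (s^2 + 6*s + 8)Y - (2).
The right side is L{cos(3*t)} = s/(s^2 + 9).
So (s^2 + 6*s + 8)Y = s/(s^2 + 9) + (2).
Solve for Y(s) and write it as one ratio of polynomials.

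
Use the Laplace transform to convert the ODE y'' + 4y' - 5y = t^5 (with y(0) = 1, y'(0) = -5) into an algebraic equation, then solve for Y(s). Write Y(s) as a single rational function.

Y(s) = (s^7 - s^6 + 120)/(s^8 + 4*s^7 - 5*s^6)

Apply the Laplace transform to the equation.
The derivative rules (L{y''} = s^2 Y - s·y(0) - y'(0) and L{y'} = sY - y(0), with y(0) = 1, y'(0) = -5) turn the left side into (s^2 + 4*s - 5)Y - (s - 1).
The right side is L{t^5} = 120/s^6.
So (s^2 + 4*s - 5)Y = 120/s^6 + (s - 1).
Isolate Y and clear denominators.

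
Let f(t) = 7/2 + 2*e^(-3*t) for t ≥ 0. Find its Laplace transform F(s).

F(s) = 2/(s + 3) + 7/(2*s)

By linearity of the Laplace transform, transform each term separately.
(2)·[L{e^(-3t)} = 1/(s + 3)]; L{7/2} = (7/2)/s.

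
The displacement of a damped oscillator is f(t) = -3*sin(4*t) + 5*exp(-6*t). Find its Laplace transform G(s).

By linearity of the Laplace transform, transform each term separately.
(5)·[L{e^(-6t)} = 1/(s + 6)]; (-3)·[L{sin(4t)} = 4/(s^2 + 16)].

G(s) = -12/(s^2 + 16) + 5/(s + 6)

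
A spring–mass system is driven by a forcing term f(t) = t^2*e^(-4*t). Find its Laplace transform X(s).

L{e^(-4t)} = 1/(s + 4).
Then apply L{t^2·g(t)} = (-1)^2 d^2/ds^2[G(s)] with G(s) = 1/(s + 4):
differentiating 2 times and applying the sign gives 2/(s + 4)^3.

X(s) = 2/(s + 4)^3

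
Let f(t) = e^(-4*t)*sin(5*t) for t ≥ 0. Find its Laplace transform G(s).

G(s) = 5/((s + 4)^2 + 25)

L{sin(5t)} = 5/(s^2 + 25).
By the first shifting theorem, multiplying by e^(-4t) replaces s with s + 4.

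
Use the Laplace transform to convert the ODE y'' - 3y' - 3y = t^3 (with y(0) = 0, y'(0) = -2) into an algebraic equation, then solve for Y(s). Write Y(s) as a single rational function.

Y(s) = (-2*s^4 + 6)/(s^6 - 3*s^5 - 3*s^4)

Laplace-transform each side.
The derivative rules (L{y''} = s^2 Y - s·y(0) - y'(0) and L{y'} = sY - y(0), with y(0) = 0, y'(0) = -2) turn the left side into (s^2 - 3*s - 3)Y - (-2).
The right side is L{t^3} = 6/s^4.
So (s^2 - 3*s - 3)Y = 6/s^4 + (-2).
Solve for Y(s) and write it as one ratio of polynomials.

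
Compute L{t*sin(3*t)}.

L{sin(3t)} = 3/(s^2 + 9).
Then apply L{t·g(t)} = -d/ds[G(s)] with G(s) = 3/(s^2 + 9):
differentiating 1 time and applying the sign gives 6*s/(s^2 + 9)^2.

6*s/(s^2 + 9)^2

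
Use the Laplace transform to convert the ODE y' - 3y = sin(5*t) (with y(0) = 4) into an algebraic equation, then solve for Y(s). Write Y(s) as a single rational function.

Y(s) = (4*s^2 + 105)/(s^3 - 3*s^2 + 25*s - 75)

Transform both sides with L{·}.
The derivative rules (L{y'} = sY - y(0) = sY - 4) turn the left side into (s - 3)Y - (4).
The right side is L{sin(5*t)} = 5/(s^2 + 25).
So (s - 3)Y = 5/(s^2 + 25) + (4).
Solve for Y(s) and write it as one ratio of polynomials.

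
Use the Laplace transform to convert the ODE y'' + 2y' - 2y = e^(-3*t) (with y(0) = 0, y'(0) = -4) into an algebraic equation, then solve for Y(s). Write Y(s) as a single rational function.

Take the Laplace transform of both sides.
The derivative rules (L{y''} = s^2 Y - s·y(0) - y'(0) and L{y'} = sY - y(0), with y(0) = 0, y'(0) = -4) turn the left side into (s^2 + 2*s - 2)Y - (-4).
The right side is L{e^(-3*t)} = 1/(s + 3).
So (s^2 + 2*s - 2)Y = 1/(s + 3) + (-4).
Solve for Y(s) and write it as one ratio of polynomials.

Y(s) = (-4*s - 11)/(s^3 + 5*s^2 + 4*s - 6)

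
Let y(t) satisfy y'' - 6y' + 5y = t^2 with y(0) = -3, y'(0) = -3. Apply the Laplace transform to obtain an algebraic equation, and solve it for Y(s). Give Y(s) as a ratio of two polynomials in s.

Y(s) = (-3*s^4 + 15*s^3 + 2)/(s^5 - 6*s^4 + 5*s^3)

Take the Laplace transform of both sides.
Using L{y''} = s^2 Y - s·y(0) - y'(0) and L{y'} = sY - y(0), with y(0) = -3, y'(0) = -3, the left side becomes (s^2 - 6*s + 5)Y - (-3*s + 15).
The right side is L{t^2} = 2/s^3.
So (s^2 - 6*s + 5)Y = 2/s^3 + (-3*s + 15).
Solve for Y(s) and write it as one ratio of polynomials.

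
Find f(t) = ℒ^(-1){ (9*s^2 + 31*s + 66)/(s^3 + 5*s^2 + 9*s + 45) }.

f(t) = 2*sin(3*t) + 5*cos(3*t) + 4*exp(-5*t)

Factor the denominator: s^3 + 5*s^2 + 9*s + 45 = (s + 5)*(s^2 + 9).
Partial fraction decomposition gives [4/(s + 5)] + [5*s/(s^2 + 9)] + [6/(s^2 + 9)].
Invert each term: 4/(s + 5) ↔ 4e^(-5t); 5·s/(s^2 + 9) ↔ 5cos(3t); 2·3/(s^2 + 9) ↔ 2sin(3t).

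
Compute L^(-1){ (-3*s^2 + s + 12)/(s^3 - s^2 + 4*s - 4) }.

2*exp(t) - 2*sin(2*t) - 5*cos(2*t)

Factor the denominator: s^3 - s^2 + 4*s - 4 = (s - 1)*(s^2 + 4).
Partial fraction decomposition gives [2/(s - 1)] + [-5*s/(s^2 + 4)] + [-4/(s^2 + 4)].
Invert each term: 2/(s - 1) ↔ 2e^(t); -5·s/(s^2 + 4) ↔ -5cos(2t); -2·2/(s^2 + 4) ↔ -2sin(2t).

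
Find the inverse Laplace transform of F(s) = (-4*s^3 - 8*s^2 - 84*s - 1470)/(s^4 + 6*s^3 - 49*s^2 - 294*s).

Factor the denominator: s^4 + 6*s^3 - 49*s^2 - 294*s = s*(s - 7)*(s + 6)*(s + 7).
Partial fraction decomposition gives [-3/(s - 7)] + [5/s] + [-1/(s + 7)] + [-5/(s + 6)].
Invert each term: -3/(s - 7) ↔ -3e^(7t); 5/(s - 0) ↔ 5e^(0t); -1/(s + 7) ↔ -e^(-7t); -5/(s + 6) ↔ -5e^(-6t).

-3*exp(7*t) + 5 - 5*exp(-6*t) - exp(-7*t)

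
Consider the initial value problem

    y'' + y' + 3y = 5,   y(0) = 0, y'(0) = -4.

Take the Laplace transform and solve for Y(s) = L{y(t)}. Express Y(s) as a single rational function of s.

Transform both sides with L{·}.
The derivative rules (L{y''} = s^2 Y - s·y(0) - y'(0) and L{y'} = sY - y(0), with y(0) = 0, y'(0) = -4) turn the left side into (s^2 + s + 3)Y - (-4).
The right side is L{5} = 5/s.
So (s^2 + s + 3)Y = 5/s + (-4).
Solve for Y(s) and write it as one ratio of polynomials.

Y(s) = (-4*s + 5)/(s^3 + s^2 + 3*s)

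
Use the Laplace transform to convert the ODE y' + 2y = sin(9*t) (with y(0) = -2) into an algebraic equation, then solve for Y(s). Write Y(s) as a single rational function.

Y(s) = (-2*s^2 - 153)/(s^3 + 2*s^2 + 81*s + 162)

Take the Laplace transform of both sides.
Using L{y'} = sY - y(0) = sY - (-2), the left side becomes (s + 2)Y - (-2).
The right side is L{sin(9*t)} = 9/(s^2 + 81).
So (s + 2)Y = 9/(s^2 + 81) + (-2).
Solve for Y(s) and write it as one ratio of polynomials.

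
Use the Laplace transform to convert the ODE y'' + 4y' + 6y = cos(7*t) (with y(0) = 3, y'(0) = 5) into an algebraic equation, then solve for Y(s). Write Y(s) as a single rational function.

Apply the Laplace transform to the equation.
Using L{y''} = s^2 Y - s·y(0) - y'(0) and L{y'} = sY - y(0), with y(0) = 3, y'(0) = 5, the left side becomes (s^2 + 4*s + 6)Y - (3*s + 17).
The right side is L{cos(7*t)} = s/(s^2 + 49).
So (s^2 + 4*s + 6)Y = s/(s^2 + 49) + (3*s + 17).
Divide through and combine into a single rational function.

Y(s) = (3*s^3 + 17*s^2 + 148*s + 833)/(s^4 + 4*s^3 + 55*s^2 + 196*s + 294)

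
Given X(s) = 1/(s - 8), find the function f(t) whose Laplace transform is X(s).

Since L{e^(8t)} = 1/(s - 8), the inverse is e^(8*t).

f(t) = exp(8*t)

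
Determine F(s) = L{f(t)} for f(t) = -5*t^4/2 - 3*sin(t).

The transform is linear, so treat each term independently.
(-5/2)·[L{t^4} = 4!/s^5 = 24/s^5]; (-3)·[L{sin(t)} = 1/(s^2 + 1)].

F(s) = -3/(s^2 + 1) - 60/s^5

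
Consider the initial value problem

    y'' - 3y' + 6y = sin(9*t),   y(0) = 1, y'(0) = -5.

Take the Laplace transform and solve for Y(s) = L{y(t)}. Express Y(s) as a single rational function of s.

Y(s) = (s^3 - 8*s^2 + 81*s - 639)/(s^4 - 3*s^3 + 87*s^2 - 243*s + 486)

Apply the Laplace transform to the equation.
The derivative rules (L{y''} = s^2 Y - s·y(0) - y'(0) and L{y'} = sY - y(0), with y(0) = 1, y'(0) = -5) turn the left side into (s^2 - 3*s + 6)Y - (s - 8).
The right side is L{sin(9*t)} = 9/(s^2 + 81).
So (s^2 - 3*s + 6)Y = 9/(s^2 + 81) + (s - 8).
Divide through and combine into a single rational function.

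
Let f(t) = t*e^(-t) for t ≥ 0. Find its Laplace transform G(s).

G(s) = (s + 1)^(-2)

L{e^(-t)} = 1/(s + 1).
Then apply L{t·g(t)} = -d/ds[H(s)] with H(s) = 1/(s + 1):
differentiating 1 time and applying the sign gives (s + 1)^(-2).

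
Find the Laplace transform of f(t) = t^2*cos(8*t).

L{cos(8t)} = s/(s^2 + 64).
Then apply L{t^2·g(t)} = (-1)^2 d^2/ds^2[G(s)] with G(s) = s/(s^2 + 64):
differentiating 2 times and applying the sign gives 2*s*(s^2 - 192)/(s^2 + 64)^3.

2*s*(s^2 - 192)/(s^2 + 64)^3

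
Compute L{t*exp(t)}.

L{e^(t)} = 1/(s - 1).
Then apply L{t·g(t)} = -d/ds[G(s)] with G(s) = 1/(s - 1):
differentiating 1 time and applying the sign gives (s - 1)^(-2).

(s - 1)^(-2)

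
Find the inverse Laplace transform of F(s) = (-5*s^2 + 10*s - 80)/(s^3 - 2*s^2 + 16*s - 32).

-4*exp(2*t) + 2*sin(4*t) - cos(4*t)

Factor the denominator: s^3 - 2*s^2 + 16*s - 32 = (s - 2)*(s^2 + 16).
Partial fraction decomposition gives [-4/(s - 2)] + [-s/(s^2 + 16)] + [8/(s^2 + 16)].
Invert each term: -4/(s - 2) ↔ -4e^(2t); -1·s/(s^2 + 16) ↔ -cos(4t); 2·4/(s^2 + 16) ↔ 2sin(4t).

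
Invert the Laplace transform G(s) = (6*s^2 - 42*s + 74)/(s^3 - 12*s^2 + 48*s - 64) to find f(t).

Factor the denominator: s^3 - 12*s^2 + 48*s - 64 = (s - 4)^3.
Partial fraction decomposition gives [6/(s - 4)] + [6/(s - 4)^2] + [2/(s - 4)^3].
Invert each term: 6/(s - 4) ↔ 6e^(4t); 6/(s - 4)^2 ↔ 6t·e^(4t); 2/(s - 4)^3 ↔ (1)t^2·e^(4t).

f(t) = t^2*exp(4*t) + 6*t*exp(4*t) + 6*exp(4*t)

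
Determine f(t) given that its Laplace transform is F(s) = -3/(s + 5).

f(t) = -3*exp(-5*t)

Since L{e^(-5t)} = 1/(s + 5), the inverse is exp(-5*t), scaled by -3.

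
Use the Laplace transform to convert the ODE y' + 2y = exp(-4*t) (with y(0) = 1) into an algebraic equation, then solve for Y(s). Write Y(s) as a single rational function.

Laplace-transform each side.
The derivative rules (L{y'} = sY - y(0) = sY - 1) turn the left side into (s + 2)Y - (1).
The right side is L{exp(-4*t)} = 1/(s + 4).
So (s + 2)Y = 1/(s + 4) + (1).
Isolate Y and clear denominators.

Y(s) = (s + 5)/(s^2 + 6*s + 8)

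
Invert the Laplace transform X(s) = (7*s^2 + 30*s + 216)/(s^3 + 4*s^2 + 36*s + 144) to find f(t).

f(t) = 3*sin(6*t) + 3*cos(6*t) + 4*exp(-4*t)

Factor the denominator: s^3 + 4*s^2 + 36*s + 144 = (s + 4)*(s^2 + 36).
Partial fraction decomposition gives [4/(s + 4)] + [3*s/(s^2 + 36)] + [18/(s^2 + 36)].
Invert each term: 4/(s + 4) ↔ 4e^(-4t); 3·s/(s^2 + 36) ↔ 3cos(6t); 3·6/(s^2 + 36) ↔ 3sin(6t).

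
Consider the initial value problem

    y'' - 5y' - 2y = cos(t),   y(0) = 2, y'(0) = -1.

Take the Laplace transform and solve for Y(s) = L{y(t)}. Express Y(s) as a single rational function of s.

Transform both sides with L{·}.
Using L{y''} = s^2 Y - s·y(0) - y'(0) and L{y'} = sY - y(0), with y(0) = 2, y'(0) = -1, the left side becomes (s^2 - 5*s - 2)Y - (2*s - 11).
The right side is L{cos(t)} = s/(s^2 + 1).
So (s^2 - 5*s - 2)Y = s/(s^2 + 1) + (2*s - 11).
Solve for Y(s) and write it as one ratio of polynomials.

Y(s) = (2*s^3 - 11*s^2 + 3*s - 11)/(s^4 - 5*s^3 - s^2 - 5*s - 2)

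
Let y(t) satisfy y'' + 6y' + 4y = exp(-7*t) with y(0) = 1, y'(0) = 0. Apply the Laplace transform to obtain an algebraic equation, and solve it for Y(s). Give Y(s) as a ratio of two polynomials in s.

Laplace-transform each side.
The derivative rules (L{y''} = s^2 Y - s·y(0) - y'(0) and L{y'} = sY - y(0), with y(0) = 1, y'(0) = 0) turn the left side into (s^2 + 6*s + 4)Y - (s + 6).
The right side is L{exp(-7*t)} = 1/(s + 7).
So (s^2 + 6*s + 4)Y = 1/(s + 7) + (s + 6).
Divide through and combine into a single rational function.

Y(s) = (s^2 + 13*s + 43)/(s^3 + 13*s^2 + 46*s + 28)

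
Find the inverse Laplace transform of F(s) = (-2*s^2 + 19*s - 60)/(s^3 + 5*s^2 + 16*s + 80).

Factor the denominator: s^3 + 5*s^2 + 16*s + 80 = (s + 5)*(s^2 + 16).
Partial fraction decomposition gives [-5/(s + 5)] + [3*s/(s^2 + 16)] + [4/(s^2 + 16)].
Invert each term: -5/(s + 5) ↔ -5e^(-5t); 3·s/(s^2 + 16) ↔ 3cos(4t); 1·4/(s^2 + 16) ↔ sin(4t).

sin(4*t) + 3*cos(4*t) - 5*exp(-5*t)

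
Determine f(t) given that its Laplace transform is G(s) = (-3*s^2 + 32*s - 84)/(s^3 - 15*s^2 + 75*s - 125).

f(t) = t^2*exp(5*t)/2 + 2*t*exp(5*t) - 3*exp(5*t)

Factor the denominator: s^3 - 15*s^2 + 75*s - 125 = (s - 5)^3.
Partial fraction decomposition gives [-3/(s - 5)] + [2/(s - 5)^2] + [(s - 5)^(-3)].
Invert each term: -3/(s - 5) ↔ -3e^(5t); 2/(s - 5)^2 ↔ 2t·e^(5t); 1/(s - 5)^3 ↔ (1/2)t^2·e^(5t).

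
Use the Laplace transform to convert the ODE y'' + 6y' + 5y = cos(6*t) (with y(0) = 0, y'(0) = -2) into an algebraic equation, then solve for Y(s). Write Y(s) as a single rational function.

Y(s) = (-2*s^2 + s - 72)/(s^4 + 6*s^3 + 41*s^2 + 216*s + 180)

Take the Laplace transform of both sides.
Using L{y''} = s^2 Y - s·y(0) - y'(0) and L{y'} = sY - y(0), with y(0) = 0, y'(0) = -2, the left side becomes (s^2 + 6*s + 5)Y - (-2).
The right side is L{cos(6*t)} = s/(s^2 + 36).
So (s^2 + 6*s + 5)Y = s/(s^2 + 36) + (-2).
Solve for Y(s) and write it as one ratio of polynomials.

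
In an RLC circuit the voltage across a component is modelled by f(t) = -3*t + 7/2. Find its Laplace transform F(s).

F(s) = 7/(2*s) - 3/s^2

Apply the Laplace transform termwise.
(-3)·[L{t} = 1!/s^2 = 1/s^2]; L{7/2} = (7/2)/s.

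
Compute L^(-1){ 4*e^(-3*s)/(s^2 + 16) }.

Heaviside(t - 3)*(sin(4*t - 12))

The factor e^(-3s) signals a time shift by c = 3 (second shifting theorem).
L{sin(4t)} = 4/(s^2 + 16), so L^-1{4/(s^2 + 16)} = sin(4*t).
Hence the inverse is u(t - 3) times that function evaluated at t - 3.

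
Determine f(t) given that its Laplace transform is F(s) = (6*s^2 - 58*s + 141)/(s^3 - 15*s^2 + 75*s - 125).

f(t) = t^2*exp(5*t)/2 + 2*t*exp(5*t) + 6*exp(5*t)

Factor the denominator: s^3 - 15*s^2 + 75*s - 125 = (s - 5)^3.
Partial fraction decomposition gives [6/(s - 5)] + [2/(s - 5)^2] + [(s - 5)^(-3)].
Invert each term: 6/(s - 5) ↔ 6e^(5t); 2/(s - 5)^2 ↔ 2t·e^(5t); 1/(s - 5)^3 ↔ (1/2)t^2·e^(5t).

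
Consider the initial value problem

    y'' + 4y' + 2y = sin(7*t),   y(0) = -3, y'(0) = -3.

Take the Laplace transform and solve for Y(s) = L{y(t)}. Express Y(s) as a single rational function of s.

Transform both sides with L{·}.
Using L{y''} = s^2 Y - s·y(0) - y'(0) and L{y'} = sY - y(0), with y(0) = -3, y'(0) = -3, the left side becomes (s^2 + 4*s + 2)Y - (-3*s - 15).
The right side is L{sin(7*t)} = 7/(s^2 + 49).
So (s^2 + 4*s + 2)Y = 7/(s^2 + 49) + (-3*s - 15).
Divide through and combine into a single rational function.

Y(s) = (-3*s^3 - 15*s^2 - 147*s - 728)/(s^4 + 4*s^3 + 51*s^2 + 196*s + 98)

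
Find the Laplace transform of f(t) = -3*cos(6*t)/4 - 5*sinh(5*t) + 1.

-3*s/(4*(s^2 + 36)) - 25/(s^2 - 25) + 1/s

By linearity of the Laplace transform, transform each term separately.
(-5)·[L{sinh(5t)} = 5/(s^2 - 25)]; (-3/4)·[L{cos(6t)} = s/(s^2 + 36)]; L{1} = 1/s.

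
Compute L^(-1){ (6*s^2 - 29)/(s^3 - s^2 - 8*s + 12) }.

Factor the denominator: s^3 - s^2 - 8*s + 12 = (s - 2)^2*(s + 3).
Partial fraction decomposition gives [5/(s - 2)] + [-1/(s - 2)^2] + [1/(s + 3)].
Invert each term: 5/(s - 2) ↔ 5e^(2t); -1/(s - 2)^2 ↔ -t·e^(2t); 1/(s + 3) ↔ e^(-3t).

-t*exp(2*t) + 5*exp(2*t) + exp(-3*t)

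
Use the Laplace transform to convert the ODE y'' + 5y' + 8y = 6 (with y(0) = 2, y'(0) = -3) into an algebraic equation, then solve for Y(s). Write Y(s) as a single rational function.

Y(s) = (2*s^2 + 7*s + 6)/(s^3 + 5*s^2 + 8*s)

Apply the Laplace transform to the equation.
Using L{y''} = s^2 Y - s·y(0) - y'(0) and L{y'} = sY - y(0), with y(0) = 2, y'(0) = -3, the left side becomes (s^2 + 5*s + 8)Y - (2*s + 7).
The right side is L{6} = 6/s.
So (s^2 + 5*s + 8)Y = 6/s + (2*s + 7).
Divide through and combine into a single rational function.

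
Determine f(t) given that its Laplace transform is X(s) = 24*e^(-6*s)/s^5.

The factor e^(-6s) signals a time shift by c = 6 (second shifting theorem).
L{t^4} = 4!/s^5 = 24/s^5, so L^-1{24/s^5} = t^4.
Hence the inverse is u(t - 6) times that function evaluated at t - 6.

f(t) = Heaviside(t - 6)*((t - 6)^4)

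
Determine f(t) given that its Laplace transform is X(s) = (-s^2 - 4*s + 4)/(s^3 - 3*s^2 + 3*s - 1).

Factor the denominator: s^3 - 3*s^2 + 3*s - 1 = (s - 1)^3.
Partial fraction decomposition gives [-1/(s - 1)] + [-6/(s - 1)^2] + [-1/(s - 1)^3].
Invert each term: -1/(s - 1) ↔ -e^(t); -6/(s - 1)^2 ↔ -6t·e^(t); -1/(s - 1)^3 ↔ (-1/2)t^2·e^(t).

f(t) = -t^2*exp(t)/2 - 6*t*exp(t) - exp(t)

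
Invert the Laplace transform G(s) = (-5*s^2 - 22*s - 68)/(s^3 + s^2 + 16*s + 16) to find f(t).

Factor the denominator: s^3 + s^2 + 16*s + 16 = (s + 1)*(s^2 + 16).
Partial fraction decomposition gives [-3/(s + 1)] + [-2*s/(s^2 + 16)] + [-20/(s^2 + 16)].
Invert each term: -3/(s + 1) ↔ -3e^(-t); -2·s/(s^2 + 16) ↔ -2cos(4t); -5·4/(s^2 + 16) ↔ -5sin(4t).

f(t) = -5*sin(4*t) - 2*cos(4*t) - 3*exp(-t)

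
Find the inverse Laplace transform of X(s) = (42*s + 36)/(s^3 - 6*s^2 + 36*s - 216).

Factor the denominator: s^3 - 6*s^2 + 36*s - 216 = (s - 6)*(s^2 + 36).
Partial fraction decomposition gives [4/(s - 6)] + [-4*s/(s^2 + 36)] + [18/(s^2 + 36)].
Invert each term: 4/(s - 6) ↔ 4e^(6t); -4·s/(s^2 + 36) ↔ -4cos(6t); 3·6/(s^2 + 36) ↔ 3sin(6t).

4*exp(6*t) + 3*sin(6*t) - 4*cos(6*t)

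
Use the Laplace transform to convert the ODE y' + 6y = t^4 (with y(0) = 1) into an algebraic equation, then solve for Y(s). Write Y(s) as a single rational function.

Y(s) = (s^5 + 24)/(s^6 + 6*s^5)

Apply the Laplace transform to the equation.
With L{y'} = sY - y(0) = sY - 1: the LHS transforms to (s + 6)Y - (1).
The right side is L{t^4} = 24/s^5.
So (s + 6)Y = 24/s^5 + (1).
Divide through and combine into a single rational function.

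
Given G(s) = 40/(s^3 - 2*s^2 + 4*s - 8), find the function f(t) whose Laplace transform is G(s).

Factor the denominator: s^3 - 2*s^2 + 4*s - 8 = (s - 2)*(s^2 + 4).
Partial fraction decomposition gives [5/(s - 2)] + [-5*s/(s^2 + 4)] + [-10/(s^2 + 4)].
Invert each term: 5/(s - 2) ↔ 5e^(2t); -5·s/(s^2 + 4) ↔ -5cos(2t); -5·2/(s^2 + 4) ↔ -5sin(2t).

f(t) = 5*exp(2*t) - 5*sin(2*t) - 5*cos(2*t)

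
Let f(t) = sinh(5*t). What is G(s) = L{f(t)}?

L{sinh(5t)} = 5/(s^2 - 25).

G(s) = 5/(s^2 - 25)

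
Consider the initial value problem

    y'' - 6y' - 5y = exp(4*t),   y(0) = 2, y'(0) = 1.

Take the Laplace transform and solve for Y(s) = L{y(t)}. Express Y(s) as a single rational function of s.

Apply the Laplace transform to the equation.
Using L{y''} = s^2 Y - s·y(0) - y'(0) and L{y'} = sY - y(0), with y(0) = 2, y'(0) = 1, the left side becomes (s^2 - 6*s - 5)Y - (2*s - 11).
The right side is L{exp(4*t)} = 1/(s - 4).
So (s^2 - 6*s - 5)Y = 1/(s - 4) + (2*s - 11).
Isolate Y and clear denominators.

Y(s) = (2*s^2 - 19*s + 45)/(s^3 - 10*s^2 + 19*s + 20)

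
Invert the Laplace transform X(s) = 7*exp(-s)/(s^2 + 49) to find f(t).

The factor e^(-s) signals a time shift by c = 1 (second shifting theorem).
L{sin(7t)} = 7/(s^2 + 49), so L^-1{7/(s^2 + 49)} = sin(7*t).
Hence the inverse is u(t - 1) times that function evaluated at t - 1.

f(t) = Heaviside(t - 1)*(sin(7*t - 7))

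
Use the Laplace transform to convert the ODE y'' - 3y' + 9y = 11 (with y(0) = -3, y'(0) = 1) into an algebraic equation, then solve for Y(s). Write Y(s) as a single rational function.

Laplace-transform each side.
Using L{y''} = s^2 Y - s·y(0) - y'(0) and L{y'} = sY - y(0), with y(0) = -3, y'(0) = 1, the left side becomes (s^2 - 3*s + 9)Y - (-3*s + 10).
The right side is L{11} = 11/s.
So (s^2 - 3*s + 9)Y = 11/s + (-3*s + 10).
Divide through and combine into a single rational function.

Y(s) = (-3*s^2 + 10*s + 11)/(s^3 - 3*s^2 + 9*s)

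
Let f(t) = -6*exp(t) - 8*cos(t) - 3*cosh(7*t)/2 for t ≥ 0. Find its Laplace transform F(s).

The transform is linear, so treat each term independently.
(-8)·[L{cos(t)} = s/(s^2 + 1)]; (-6)·[L{e^(t)} = 1/(s - 1)]; (-3/2)·[L{cosh(7t)} = s/(s^2 - 49)].

F(s) = -8*s/(s^2 + 1) - 3*s/(2*(s^2 - 49)) - 6/(s - 1)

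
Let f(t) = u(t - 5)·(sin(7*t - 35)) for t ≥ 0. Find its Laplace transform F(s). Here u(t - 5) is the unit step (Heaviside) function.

F(s) = 7*exp(-5*s)/(s^2 + 49)

By the second shifting theorem, L{u(t - c)·g(t - c)} = e^(-cs)·G(s) with c = 5 and G(s) = L{g(t)}.
L{sin(7t)} = 7/(s^2 + 49).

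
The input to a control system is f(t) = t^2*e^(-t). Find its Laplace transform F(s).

F(s) = 2/(s + 1)^3

L{e^(-t)} = 1/(s + 1).
Then apply L{t^2·g(t)} = (-1)^2 d^2/ds^2[G(s)] with G(s) = 1/(s + 1):
differentiating 2 times and applying the sign gives 2/(s + 1)^3.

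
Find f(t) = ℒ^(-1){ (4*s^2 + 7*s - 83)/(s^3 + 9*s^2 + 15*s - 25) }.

f(t) = 3*t*exp(-5*t) - 2*exp(t) + 6*exp(-5*t)

Factor the denominator: s^3 + 9*s^2 + 15*s - 25 = (s - 1)*(s + 5)^2.
Partial fraction decomposition gives [6/(s + 5)] + [3/(s + 5)^2] + [-2/(s - 1)].
Invert each term: 6/(s + 5) ↔ 6e^(-5t); 3/(s + 5)^2 ↔ 3t·e^(-5t); -2/(s - 1) ↔ -2e^(t).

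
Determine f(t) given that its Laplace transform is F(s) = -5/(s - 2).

f(t) = -5*exp(2*t)

Since L{e^(2t)} = 1/(s - 2), the inverse is exp(2*t), scaled by -5.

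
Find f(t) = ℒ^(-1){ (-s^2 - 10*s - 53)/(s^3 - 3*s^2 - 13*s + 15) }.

f(t) = -4*exp(5*t) + 4*exp(t) - exp(-3*t)

Factor the denominator: s^3 - 3*s^2 - 13*s + 15 = (s - 5)*(s - 1)*(s + 3).
Partial fraction decomposition gives [4/(s - 1)] + [-4/(s - 5)] + [-1/(s + 3)].
Invert each term: 4/(s - 1) ↔ 4e^(t); -4/(s - 5) ↔ -4e^(5t); -1/(s + 3) ↔ -e^(-3t).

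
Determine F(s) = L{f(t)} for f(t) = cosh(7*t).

L{cosh(7t)} = s/(s^2 - 49).

F(s) = s/(s^2 - 49)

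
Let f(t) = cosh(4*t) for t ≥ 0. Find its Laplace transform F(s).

L{cosh(4t)} = s/(s^2 - 16).

F(s) = s/(s^2 - 16)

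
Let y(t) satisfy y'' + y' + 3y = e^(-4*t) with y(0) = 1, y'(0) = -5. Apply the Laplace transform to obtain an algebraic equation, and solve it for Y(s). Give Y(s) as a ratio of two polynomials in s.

Apply the Laplace transform to the equation.
With L{y''} = s^2 Y - s·y(0) - y'(0) and L{y'} = sY - y(0), with y(0) = 1, y'(0) = -5: the LHS transforms to (s^2 + s + 3)Y - (s - 4).
The right side is L{e^(-4*t)} = 1/(s + 4).
So (s^2 + s + 3)Y = 1/(s + 4) + (s - 4).
Divide through and combine into a single rational function.

Y(s) = (s^2 - 15)/(s^3 + 5*s^2 + 7*s + 12)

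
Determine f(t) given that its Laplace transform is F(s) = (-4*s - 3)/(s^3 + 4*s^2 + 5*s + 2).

f(t) = t*exp(-t) - 5*exp(-t) + 5*exp(-2*t)

Factor the denominator: s^3 + 4*s^2 + 5*s + 2 = (s + 1)^2*(s + 2).
Partial fraction decomposition gives [-5/(s + 1)] + [(s + 1)^(-2)] + [5/(s + 2)].
Invert each term: -5/(s + 1) ↔ -5e^(-t); 1/(s + 1)^2 ↔ t·e^(-t); 5/(s + 2) ↔ 5e^(-2t).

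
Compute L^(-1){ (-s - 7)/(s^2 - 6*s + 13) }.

-5*exp(3*t)*sin(2*t) - exp(3*t)*cos(2*t)

Complete the square in the denominator: s^2 - 6*s + 13 = (s - 3)^2 + 2^2.
Split the numerator to match: -s - 7 = -1·(s - 3) - 5·2.
Invert each term: -1·(s - 3)/((s - 3)^2 + 4) ↔ -e^(3t)cos(2t); -5·2/((s - 3)^2 + 4) ↔ -5e^(3t)sin(2t).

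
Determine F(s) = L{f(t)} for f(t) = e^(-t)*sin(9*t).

F(s) = 9/((s + 1)^2 + 81)

L{sin(9t)} = 9/(s^2 + 81).
By the first shifting theorem, multiplying by e^(-t) replaces s with s + 1.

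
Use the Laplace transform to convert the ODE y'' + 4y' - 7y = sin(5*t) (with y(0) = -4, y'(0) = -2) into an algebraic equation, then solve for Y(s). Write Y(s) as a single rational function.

Y(s) = (-4*s^3 - 18*s^2 - 100*s - 445)/(s^4 + 4*s^3 + 18*s^2 + 100*s - 175)

Apply the Laplace transform to the equation.
With L{y''} = s^2 Y - s·y(0) - y'(0) and L{y'} = sY - y(0), with y(0) = -4, y'(0) = -2: the LHS transforms to (s^2 + 4*s - 7)Y - (-4*s - 18).
The right side is L{sin(5*t)} = 5/(s^2 + 25).
So (s^2 + 4*s - 7)Y = 5/(s^2 + 25) + (-4*s - 18).
Divide through and combine into a single rational function.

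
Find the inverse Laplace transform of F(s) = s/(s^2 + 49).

Since L{cos(7t)} = s/(s^2 + 49), the inverse is cos(7*t).

cos(7*t)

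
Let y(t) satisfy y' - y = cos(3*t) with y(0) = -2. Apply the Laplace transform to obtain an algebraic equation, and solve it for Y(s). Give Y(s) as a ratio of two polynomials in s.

Y(s) = (-2*s^2 + s - 18)/(s^3 - s^2 + 9*s - 9)

Apply the Laplace transform to the equation.
The derivative rules (L{y'} = sY - y(0) = sY - (-2)) turn the left side into (s - 1)Y - (-2).
The right side is L{cos(3*t)} = s/(s^2 + 9).
So (s - 1)Y = s/(s^2 + 9) + (-2).
Isolate Y and clear denominators.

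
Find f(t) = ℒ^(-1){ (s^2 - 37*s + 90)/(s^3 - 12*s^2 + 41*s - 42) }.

f(t) = -6*exp(7*t) + 3*exp(3*t) + 4*exp(2*t)

Factor the denominator: s^3 - 12*s^2 + 41*s - 42 = (s - 7)*(s - 3)*(s - 2).
Partial fraction decomposition gives [-6/(s - 7)] + [4/(s - 2)] + [3/(s - 3)].
Invert each term: -6/(s - 7) ↔ -6e^(7t); 4/(s - 2) ↔ 4e^(2t); 3/(s - 3) ↔ 3e^(3t).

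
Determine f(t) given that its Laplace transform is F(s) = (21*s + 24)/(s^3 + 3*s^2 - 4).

Factor the denominator: s^3 + 3*s^2 - 4 = (s - 1)*(s + 2)^2.
Partial fraction decomposition gives [-5/(s + 2)] + [6/(s + 2)^2] + [5/(s - 1)].
Invert each term: -5/(s + 2) ↔ -5e^(-2t); 6/(s + 2)^2 ↔ 6t·e^(-2t); 5/(s - 1) ↔ 5e^(t).

f(t) = 6*t*exp(-2*t) + 5*exp(t) - 5*exp(-2*t)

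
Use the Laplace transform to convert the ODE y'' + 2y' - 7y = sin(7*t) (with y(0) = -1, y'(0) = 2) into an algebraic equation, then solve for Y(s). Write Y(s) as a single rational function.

Take the Laplace transform of both sides.
The derivative rules (L{y''} = s^2 Y - s·y(0) - y'(0) and L{y'} = sY - y(0), with y(0) = -1, y'(0) = 2) turn the left side into (s^2 + 2*s - 7)Y - (-s).
The right side is L{sin(7*t)} = 7/(s^2 + 49).
So (s^2 + 2*s - 7)Y = 7/(s^2 + 49) + (-s).
Isolate Y and clear denominators.

Y(s) = (-s^3 - 49*s + 7)/(s^4 + 2*s^3 + 42*s^2 + 98*s - 343)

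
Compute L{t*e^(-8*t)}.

L{e^(-8t)} = 1/(s + 8).
Then apply L{t·g(t)} = -d/ds[G(s)] with G(s) = 1/(s + 8):
differentiating 1 time and applying the sign gives (s + 8)^(-2).

(s + 8)^(-2)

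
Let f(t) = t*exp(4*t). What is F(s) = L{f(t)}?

L{e^(4t)} = 1/(s - 4).
Then apply L{t·g(t)} = -d/ds[G(s)] with G(s) = 1/(s - 4):
differentiating 1 time and applying the sign gives (s - 4)^(-2).

F(s) = (s - 4)^(-2)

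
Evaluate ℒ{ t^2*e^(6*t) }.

2/(s - 6)^3

L{e^(6t)} = 1/(s - 6).
Then apply L{t^2·g(t)} = (-1)^2 d^2/ds^2[G(s)] with G(s) = 1/(s - 6):
differentiating 2 times and applying the sign gives 2/(s - 6)^3.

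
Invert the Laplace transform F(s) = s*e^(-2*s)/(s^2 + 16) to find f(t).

f(t) = Heaviside(t - 2)*(cos(4*t - 8))

The factor e^(-2s) signals a time shift by c = 2 (second shifting theorem).
L{cos(4t)} = s/(s^2 + 16), so L^-1{s/(s^2 + 16)} = cos(4*t).
Hence the inverse is u(t - 2) times that function evaluated at t - 2.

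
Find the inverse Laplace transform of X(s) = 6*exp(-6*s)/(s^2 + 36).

The factor e^(-6s) signals a time shift by c = 6 (second shifting theorem).
L{sin(6t)} = 6/(s^2 + 36), so L^-1{6/(s^2 + 36)} = sin(6*t).
Hence the inverse is u(t - 6) times that function evaluated at t - 6.

Heaviside(t - 6)*(sin(6*t - 36))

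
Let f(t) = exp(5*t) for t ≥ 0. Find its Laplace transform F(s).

F(s) = 1/(s - 5)

L{e^(5t)} = 1/(s - 5).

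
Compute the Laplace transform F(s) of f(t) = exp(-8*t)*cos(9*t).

F(s) = (s + 8)/((s + 8)^2 + 81)

L{cos(9t)} = s/(s^2 + 81).
By the first shifting theorem, multiplying by e^(-8t) replaces s with s + 8.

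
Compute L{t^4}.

24/s^5

L{t^4} = 4!/s^5 = 24/s^5.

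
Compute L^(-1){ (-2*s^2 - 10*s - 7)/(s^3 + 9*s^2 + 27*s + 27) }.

5*t^2*exp(-3*t)/2 + 2*t*exp(-3*t) - 2*exp(-3*t)

Factor the denominator: s^3 + 9*s^2 + 27*s + 27 = (s + 3)^3.
Partial fraction decomposition gives [-2/(s + 3)] + [2/(s + 3)^2] + [5/(s + 3)^3].
Invert each term: -2/(s + 3) ↔ -2e^(-3t); 2/(s + 3)^2 ↔ 2t·e^(-3t); 5/(s + 3)^3 ↔ (5/2)t^2·e^(-3t).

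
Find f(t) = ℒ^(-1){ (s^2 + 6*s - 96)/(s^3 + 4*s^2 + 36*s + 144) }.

Factor the denominator: s^3 + 4*s^2 + 36*s + 144 = (s + 4)*(s^2 + 36).
Partial fraction decomposition gives [-2/(s + 4)] + [3*s/(s^2 + 36)] + [-6/(s^2 + 36)].
Invert each term: -2/(s + 4) ↔ -2e^(-4t); 3·s/(s^2 + 36) ↔ 3cos(6t); -1·6/(s^2 + 36) ↔ -sin(6t).

f(t) = -sin(6*t) + 3*cos(6*t) - 2*exp(-4*t)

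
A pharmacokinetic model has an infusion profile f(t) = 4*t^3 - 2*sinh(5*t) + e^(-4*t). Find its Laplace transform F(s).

Apply the Laplace transform termwise.
(4)·[L{t^3} = 3!/s^4 = 6/s^4]; (-2)·[L{sinh(5t)} = 5/(s^2 - 25)]; L{e^(-4t)} = 1/(s + 4).

F(s) = -10/(s^2 - 25) + 1/(s + 4) + 24/s^4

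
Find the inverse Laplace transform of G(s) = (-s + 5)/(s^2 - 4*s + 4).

3*t*exp(2*t) - exp(2*t)

Factor the denominator: s^2 - 4*s + 4 = (s - 2)^2.
Partial fraction decomposition gives [-1/(s - 2)] + [3/(s - 2)^2].
Invert each term: -1/(s - 2) ↔ -e^(2t); 3/(s - 2)^2 ↔ 3t·e^(2t).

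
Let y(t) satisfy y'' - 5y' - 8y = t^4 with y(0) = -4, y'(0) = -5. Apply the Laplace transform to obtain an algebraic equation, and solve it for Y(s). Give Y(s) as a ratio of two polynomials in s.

Take the Laplace transform of both sides.
The derivative rules (L{y''} = s^2 Y - s·y(0) - y'(0) and L{y'} = sY - y(0), with y(0) = -4, y'(0) = -5) turn the left side into (s^2 - 5*s - 8)Y - (-4*s + 15).
The right side is L{t^4} = 24/s^5.
So (s^2 - 5*s - 8)Y = 24/s^5 + (-4*s + 15).
Isolate Y and clear denominators.

Y(s) = (-4*s^6 + 15*s^5 + 24)/(s^7 - 5*s^6 - 8*s^5)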